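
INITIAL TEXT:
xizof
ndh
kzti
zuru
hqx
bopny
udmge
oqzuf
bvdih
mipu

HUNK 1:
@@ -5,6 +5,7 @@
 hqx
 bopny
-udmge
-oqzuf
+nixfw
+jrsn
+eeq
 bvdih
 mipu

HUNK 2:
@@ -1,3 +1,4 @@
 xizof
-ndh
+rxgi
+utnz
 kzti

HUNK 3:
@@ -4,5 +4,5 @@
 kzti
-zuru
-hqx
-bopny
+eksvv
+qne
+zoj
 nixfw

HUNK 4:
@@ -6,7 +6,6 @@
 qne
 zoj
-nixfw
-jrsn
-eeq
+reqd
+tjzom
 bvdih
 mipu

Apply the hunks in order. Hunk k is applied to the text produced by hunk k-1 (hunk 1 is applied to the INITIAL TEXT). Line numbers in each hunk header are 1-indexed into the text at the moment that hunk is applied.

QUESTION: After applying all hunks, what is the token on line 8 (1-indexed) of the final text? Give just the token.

Hunk 1: at line 5 remove [udmge,oqzuf] add [nixfw,jrsn,eeq] -> 11 lines: xizof ndh kzti zuru hqx bopny nixfw jrsn eeq bvdih mipu
Hunk 2: at line 1 remove [ndh] add [rxgi,utnz] -> 12 lines: xizof rxgi utnz kzti zuru hqx bopny nixfw jrsn eeq bvdih mipu
Hunk 3: at line 4 remove [zuru,hqx,bopny] add [eksvv,qne,zoj] -> 12 lines: xizof rxgi utnz kzti eksvv qne zoj nixfw jrsn eeq bvdih mipu
Hunk 4: at line 6 remove [nixfw,jrsn,eeq] add [reqd,tjzom] -> 11 lines: xizof rxgi utnz kzti eksvv qne zoj reqd tjzom bvdih mipu
Final line 8: reqd

Answer: reqd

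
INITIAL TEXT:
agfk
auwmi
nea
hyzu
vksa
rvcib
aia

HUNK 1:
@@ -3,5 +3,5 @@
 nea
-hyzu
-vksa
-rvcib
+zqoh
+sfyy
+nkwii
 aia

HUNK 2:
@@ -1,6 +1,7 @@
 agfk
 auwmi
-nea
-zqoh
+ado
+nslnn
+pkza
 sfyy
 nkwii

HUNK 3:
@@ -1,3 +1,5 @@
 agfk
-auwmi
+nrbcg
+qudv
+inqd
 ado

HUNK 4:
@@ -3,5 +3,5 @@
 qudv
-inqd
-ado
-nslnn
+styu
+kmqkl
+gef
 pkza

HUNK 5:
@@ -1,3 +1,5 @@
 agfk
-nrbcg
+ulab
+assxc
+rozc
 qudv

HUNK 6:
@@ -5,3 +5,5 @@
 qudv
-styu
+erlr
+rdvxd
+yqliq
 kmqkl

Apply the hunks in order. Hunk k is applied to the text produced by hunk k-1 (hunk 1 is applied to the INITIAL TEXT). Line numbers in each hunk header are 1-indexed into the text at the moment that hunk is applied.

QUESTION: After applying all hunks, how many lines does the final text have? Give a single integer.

Answer: 14

Derivation:
Hunk 1: at line 3 remove [hyzu,vksa,rvcib] add [zqoh,sfyy,nkwii] -> 7 lines: agfk auwmi nea zqoh sfyy nkwii aia
Hunk 2: at line 1 remove [nea,zqoh] add [ado,nslnn,pkza] -> 8 lines: agfk auwmi ado nslnn pkza sfyy nkwii aia
Hunk 3: at line 1 remove [auwmi] add [nrbcg,qudv,inqd] -> 10 lines: agfk nrbcg qudv inqd ado nslnn pkza sfyy nkwii aia
Hunk 4: at line 3 remove [inqd,ado,nslnn] add [styu,kmqkl,gef] -> 10 lines: agfk nrbcg qudv styu kmqkl gef pkza sfyy nkwii aia
Hunk 5: at line 1 remove [nrbcg] add [ulab,assxc,rozc] -> 12 lines: agfk ulab assxc rozc qudv styu kmqkl gef pkza sfyy nkwii aia
Hunk 6: at line 5 remove [styu] add [erlr,rdvxd,yqliq] -> 14 lines: agfk ulab assxc rozc qudv erlr rdvxd yqliq kmqkl gef pkza sfyy nkwii aia
Final line count: 14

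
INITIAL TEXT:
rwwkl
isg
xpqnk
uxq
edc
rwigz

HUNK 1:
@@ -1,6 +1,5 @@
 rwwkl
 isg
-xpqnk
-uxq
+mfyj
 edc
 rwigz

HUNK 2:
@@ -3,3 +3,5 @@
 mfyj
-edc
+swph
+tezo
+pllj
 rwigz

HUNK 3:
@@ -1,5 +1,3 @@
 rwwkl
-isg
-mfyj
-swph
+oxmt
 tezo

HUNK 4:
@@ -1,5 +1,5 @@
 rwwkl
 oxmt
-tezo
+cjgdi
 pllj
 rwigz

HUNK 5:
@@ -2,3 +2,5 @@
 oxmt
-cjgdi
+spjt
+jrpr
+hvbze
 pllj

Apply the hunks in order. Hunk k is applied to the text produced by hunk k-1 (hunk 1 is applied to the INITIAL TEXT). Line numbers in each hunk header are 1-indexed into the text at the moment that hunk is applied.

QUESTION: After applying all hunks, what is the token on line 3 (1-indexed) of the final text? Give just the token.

Hunk 1: at line 1 remove [xpqnk,uxq] add [mfyj] -> 5 lines: rwwkl isg mfyj edc rwigz
Hunk 2: at line 3 remove [edc] add [swph,tezo,pllj] -> 7 lines: rwwkl isg mfyj swph tezo pllj rwigz
Hunk 3: at line 1 remove [isg,mfyj,swph] add [oxmt] -> 5 lines: rwwkl oxmt tezo pllj rwigz
Hunk 4: at line 1 remove [tezo] add [cjgdi] -> 5 lines: rwwkl oxmt cjgdi pllj rwigz
Hunk 5: at line 2 remove [cjgdi] add [spjt,jrpr,hvbze] -> 7 lines: rwwkl oxmt spjt jrpr hvbze pllj rwigz
Final line 3: spjt

Answer: spjt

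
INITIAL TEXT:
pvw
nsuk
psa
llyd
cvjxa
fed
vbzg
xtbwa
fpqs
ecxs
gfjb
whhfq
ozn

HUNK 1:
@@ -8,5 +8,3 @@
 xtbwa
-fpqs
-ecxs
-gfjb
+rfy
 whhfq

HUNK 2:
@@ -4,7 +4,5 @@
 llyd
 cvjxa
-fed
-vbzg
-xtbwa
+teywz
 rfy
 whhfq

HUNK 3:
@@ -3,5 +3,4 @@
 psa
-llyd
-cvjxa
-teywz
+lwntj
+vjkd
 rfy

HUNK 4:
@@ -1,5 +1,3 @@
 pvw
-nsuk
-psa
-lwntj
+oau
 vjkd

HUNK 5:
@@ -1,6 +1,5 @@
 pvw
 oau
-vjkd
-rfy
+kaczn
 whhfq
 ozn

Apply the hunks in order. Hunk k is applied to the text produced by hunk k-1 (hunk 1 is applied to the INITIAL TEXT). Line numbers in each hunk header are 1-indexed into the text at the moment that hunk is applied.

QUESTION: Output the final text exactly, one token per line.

Answer: pvw
oau
kaczn
whhfq
ozn

Derivation:
Hunk 1: at line 8 remove [fpqs,ecxs,gfjb] add [rfy] -> 11 lines: pvw nsuk psa llyd cvjxa fed vbzg xtbwa rfy whhfq ozn
Hunk 2: at line 4 remove [fed,vbzg,xtbwa] add [teywz] -> 9 lines: pvw nsuk psa llyd cvjxa teywz rfy whhfq ozn
Hunk 3: at line 3 remove [llyd,cvjxa,teywz] add [lwntj,vjkd] -> 8 lines: pvw nsuk psa lwntj vjkd rfy whhfq ozn
Hunk 4: at line 1 remove [nsuk,psa,lwntj] add [oau] -> 6 lines: pvw oau vjkd rfy whhfq ozn
Hunk 5: at line 1 remove [vjkd,rfy] add [kaczn] -> 5 lines: pvw oau kaczn whhfq ozn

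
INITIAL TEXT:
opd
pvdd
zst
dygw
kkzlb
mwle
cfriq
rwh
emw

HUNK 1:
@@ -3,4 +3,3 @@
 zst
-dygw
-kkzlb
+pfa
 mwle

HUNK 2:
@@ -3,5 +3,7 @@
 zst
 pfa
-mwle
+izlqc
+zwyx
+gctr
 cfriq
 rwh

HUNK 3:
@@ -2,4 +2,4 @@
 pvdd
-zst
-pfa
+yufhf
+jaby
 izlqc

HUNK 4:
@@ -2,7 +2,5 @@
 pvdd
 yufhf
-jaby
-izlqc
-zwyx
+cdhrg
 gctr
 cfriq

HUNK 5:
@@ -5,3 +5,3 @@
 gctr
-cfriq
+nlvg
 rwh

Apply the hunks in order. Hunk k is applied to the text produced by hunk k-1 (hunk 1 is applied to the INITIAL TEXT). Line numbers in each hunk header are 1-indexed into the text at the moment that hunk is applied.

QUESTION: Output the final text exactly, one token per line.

Hunk 1: at line 3 remove [dygw,kkzlb] add [pfa] -> 8 lines: opd pvdd zst pfa mwle cfriq rwh emw
Hunk 2: at line 3 remove [mwle] add [izlqc,zwyx,gctr] -> 10 lines: opd pvdd zst pfa izlqc zwyx gctr cfriq rwh emw
Hunk 3: at line 2 remove [zst,pfa] add [yufhf,jaby] -> 10 lines: opd pvdd yufhf jaby izlqc zwyx gctr cfriq rwh emw
Hunk 4: at line 2 remove [jaby,izlqc,zwyx] add [cdhrg] -> 8 lines: opd pvdd yufhf cdhrg gctr cfriq rwh emw
Hunk 5: at line 5 remove [cfriq] add [nlvg] -> 8 lines: opd pvdd yufhf cdhrg gctr nlvg rwh emw

Answer: opd
pvdd
yufhf
cdhrg
gctr
nlvg
rwh
emw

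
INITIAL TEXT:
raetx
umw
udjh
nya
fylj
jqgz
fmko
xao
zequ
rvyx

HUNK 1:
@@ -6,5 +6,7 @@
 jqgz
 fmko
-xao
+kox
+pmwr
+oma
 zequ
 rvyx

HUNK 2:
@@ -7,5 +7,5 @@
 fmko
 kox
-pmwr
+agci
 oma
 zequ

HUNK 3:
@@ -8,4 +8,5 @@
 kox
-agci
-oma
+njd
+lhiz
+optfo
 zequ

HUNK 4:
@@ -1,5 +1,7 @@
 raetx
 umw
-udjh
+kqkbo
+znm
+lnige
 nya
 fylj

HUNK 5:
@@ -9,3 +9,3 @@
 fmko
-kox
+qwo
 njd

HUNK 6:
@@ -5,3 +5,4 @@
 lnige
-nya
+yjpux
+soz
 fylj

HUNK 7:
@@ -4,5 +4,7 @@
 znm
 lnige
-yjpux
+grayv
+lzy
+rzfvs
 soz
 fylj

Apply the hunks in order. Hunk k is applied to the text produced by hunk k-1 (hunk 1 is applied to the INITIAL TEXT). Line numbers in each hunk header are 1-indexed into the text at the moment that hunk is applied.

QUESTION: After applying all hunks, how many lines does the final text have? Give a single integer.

Hunk 1: at line 6 remove [xao] add [kox,pmwr,oma] -> 12 lines: raetx umw udjh nya fylj jqgz fmko kox pmwr oma zequ rvyx
Hunk 2: at line 7 remove [pmwr] add [agci] -> 12 lines: raetx umw udjh nya fylj jqgz fmko kox agci oma zequ rvyx
Hunk 3: at line 8 remove [agci,oma] add [njd,lhiz,optfo] -> 13 lines: raetx umw udjh nya fylj jqgz fmko kox njd lhiz optfo zequ rvyx
Hunk 4: at line 1 remove [udjh] add [kqkbo,znm,lnige] -> 15 lines: raetx umw kqkbo znm lnige nya fylj jqgz fmko kox njd lhiz optfo zequ rvyx
Hunk 5: at line 9 remove [kox] add [qwo] -> 15 lines: raetx umw kqkbo znm lnige nya fylj jqgz fmko qwo njd lhiz optfo zequ rvyx
Hunk 6: at line 5 remove [nya] add [yjpux,soz] -> 16 lines: raetx umw kqkbo znm lnige yjpux soz fylj jqgz fmko qwo njd lhiz optfo zequ rvyx
Hunk 7: at line 4 remove [yjpux] add [grayv,lzy,rzfvs] -> 18 lines: raetx umw kqkbo znm lnige grayv lzy rzfvs soz fylj jqgz fmko qwo njd lhiz optfo zequ rvyx
Final line count: 18

Answer: 18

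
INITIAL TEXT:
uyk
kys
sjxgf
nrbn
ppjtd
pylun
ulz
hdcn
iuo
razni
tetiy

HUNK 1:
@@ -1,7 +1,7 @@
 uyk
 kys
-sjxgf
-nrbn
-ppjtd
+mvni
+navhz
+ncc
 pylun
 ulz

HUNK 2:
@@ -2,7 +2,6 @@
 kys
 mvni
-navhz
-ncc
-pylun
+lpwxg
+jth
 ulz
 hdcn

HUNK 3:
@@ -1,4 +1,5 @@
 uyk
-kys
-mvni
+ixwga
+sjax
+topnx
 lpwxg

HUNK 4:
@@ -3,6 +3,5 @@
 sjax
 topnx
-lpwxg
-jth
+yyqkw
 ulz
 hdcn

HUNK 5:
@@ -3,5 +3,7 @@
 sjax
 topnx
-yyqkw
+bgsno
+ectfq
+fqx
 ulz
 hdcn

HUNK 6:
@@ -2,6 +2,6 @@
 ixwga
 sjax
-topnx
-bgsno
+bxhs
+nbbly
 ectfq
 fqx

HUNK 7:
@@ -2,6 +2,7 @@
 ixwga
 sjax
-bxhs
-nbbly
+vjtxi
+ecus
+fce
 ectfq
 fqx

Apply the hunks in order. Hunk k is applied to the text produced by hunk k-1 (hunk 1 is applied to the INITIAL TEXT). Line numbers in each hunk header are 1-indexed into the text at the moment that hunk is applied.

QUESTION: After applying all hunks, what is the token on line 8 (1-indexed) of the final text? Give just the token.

Answer: fqx

Derivation:
Hunk 1: at line 1 remove [sjxgf,nrbn,ppjtd] add [mvni,navhz,ncc] -> 11 lines: uyk kys mvni navhz ncc pylun ulz hdcn iuo razni tetiy
Hunk 2: at line 2 remove [navhz,ncc,pylun] add [lpwxg,jth] -> 10 lines: uyk kys mvni lpwxg jth ulz hdcn iuo razni tetiy
Hunk 3: at line 1 remove [kys,mvni] add [ixwga,sjax,topnx] -> 11 lines: uyk ixwga sjax topnx lpwxg jth ulz hdcn iuo razni tetiy
Hunk 4: at line 3 remove [lpwxg,jth] add [yyqkw] -> 10 lines: uyk ixwga sjax topnx yyqkw ulz hdcn iuo razni tetiy
Hunk 5: at line 3 remove [yyqkw] add [bgsno,ectfq,fqx] -> 12 lines: uyk ixwga sjax topnx bgsno ectfq fqx ulz hdcn iuo razni tetiy
Hunk 6: at line 2 remove [topnx,bgsno] add [bxhs,nbbly] -> 12 lines: uyk ixwga sjax bxhs nbbly ectfq fqx ulz hdcn iuo razni tetiy
Hunk 7: at line 2 remove [bxhs,nbbly] add [vjtxi,ecus,fce] -> 13 lines: uyk ixwga sjax vjtxi ecus fce ectfq fqx ulz hdcn iuo razni tetiy
Final line 8: fqx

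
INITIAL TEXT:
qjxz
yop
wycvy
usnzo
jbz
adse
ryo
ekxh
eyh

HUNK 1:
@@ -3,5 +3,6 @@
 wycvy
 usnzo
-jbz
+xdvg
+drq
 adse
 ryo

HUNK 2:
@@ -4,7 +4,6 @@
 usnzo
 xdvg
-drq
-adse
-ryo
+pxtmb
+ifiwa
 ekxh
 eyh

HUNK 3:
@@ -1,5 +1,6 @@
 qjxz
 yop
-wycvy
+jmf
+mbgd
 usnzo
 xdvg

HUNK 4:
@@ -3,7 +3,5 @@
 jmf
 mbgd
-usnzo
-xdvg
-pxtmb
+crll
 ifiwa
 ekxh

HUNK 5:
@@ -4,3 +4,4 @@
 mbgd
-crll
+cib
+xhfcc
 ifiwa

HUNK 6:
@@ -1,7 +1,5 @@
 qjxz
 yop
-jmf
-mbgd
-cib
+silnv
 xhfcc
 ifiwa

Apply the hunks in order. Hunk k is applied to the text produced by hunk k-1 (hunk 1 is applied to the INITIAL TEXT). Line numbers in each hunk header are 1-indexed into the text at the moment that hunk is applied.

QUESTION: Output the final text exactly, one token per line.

Hunk 1: at line 3 remove [jbz] add [xdvg,drq] -> 10 lines: qjxz yop wycvy usnzo xdvg drq adse ryo ekxh eyh
Hunk 2: at line 4 remove [drq,adse,ryo] add [pxtmb,ifiwa] -> 9 lines: qjxz yop wycvy usnzo xdvg pxtmb ifiwa ekxh eyh
Hunk 3: at line 1 remove [wycvy] add [jmf,mbgd] -> 10 lines: qjxz yop jmf mbgd usnzo xdvg pxtmb ifiwa ekxh eyh
Hunk 4: at line 3 remove [usnzo,xdvg,pxtmb] add [crll] -> 8 lines: qjxz yop jmf mbgd crll ifiwa ekxh eyh
Hunk 5: at line 4 remove [crll] add [cib,xhfcc] -> 9 lines: qjxz yop jmf mbgd cib xhfcc ifiwa ekxh eyh
Hunk 6: at line 1 remove [jmf,mbgd,cib] add [silnv] -> 7 lines: qjxz yop silnv xhfcc ifiwa ekxh eyh

Answer: qjxz
yop
silnv
xhfcc
ifiwa
ekxh
eyh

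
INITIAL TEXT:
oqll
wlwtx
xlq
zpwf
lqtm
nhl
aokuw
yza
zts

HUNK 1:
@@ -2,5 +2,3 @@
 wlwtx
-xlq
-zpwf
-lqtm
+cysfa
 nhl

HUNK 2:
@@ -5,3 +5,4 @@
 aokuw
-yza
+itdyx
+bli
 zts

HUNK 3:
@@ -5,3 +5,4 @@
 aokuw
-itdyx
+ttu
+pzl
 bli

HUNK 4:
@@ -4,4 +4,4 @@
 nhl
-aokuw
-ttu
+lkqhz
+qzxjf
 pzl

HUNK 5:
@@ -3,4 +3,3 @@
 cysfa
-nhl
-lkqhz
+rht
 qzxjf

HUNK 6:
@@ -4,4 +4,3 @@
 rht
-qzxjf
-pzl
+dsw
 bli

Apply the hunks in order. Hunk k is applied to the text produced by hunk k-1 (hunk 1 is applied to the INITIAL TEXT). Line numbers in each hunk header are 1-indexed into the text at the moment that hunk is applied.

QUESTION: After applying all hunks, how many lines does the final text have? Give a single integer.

Answer: 7

Derivation:
Hunk 1: at line 2 remove [xlq,zpwf,lqtm] add [cysfa] -> 7 lines: oqll wlwtx cysfa nhl aokuw yza zts
Hunk 2: at line 5 remove [yza] add [itdyx,bli] -> 8 lines: oqll wlwtx cysfa nhl aokuw itdyx bli zts
Hunk 3: at line 5 remove [itdyx] add [ttu,pzl] -> 9 lines: oqll wlwtx cysfa nhl aokuw ttu pzl bli zts
Hunk 4: at line 4 remove [aokuw,ttu] add [lkqhz,qzxjf] -> 9 lines: oqll wlwtx cysfa nhl lkqhz qzxjf pzl bli zts
Hunk 5: at line 3 remove [nhl,lkqhz] add [rht] -> 8 lines: oqll wlwtx cysfa rht qzxjf pzl bli zts
Hunk 6: at line 4 remove [qzxjf,pzl] add [dsw] -> 7 lines: oqll wlwtx cysfa rht dsw bli zts
Final line count: 7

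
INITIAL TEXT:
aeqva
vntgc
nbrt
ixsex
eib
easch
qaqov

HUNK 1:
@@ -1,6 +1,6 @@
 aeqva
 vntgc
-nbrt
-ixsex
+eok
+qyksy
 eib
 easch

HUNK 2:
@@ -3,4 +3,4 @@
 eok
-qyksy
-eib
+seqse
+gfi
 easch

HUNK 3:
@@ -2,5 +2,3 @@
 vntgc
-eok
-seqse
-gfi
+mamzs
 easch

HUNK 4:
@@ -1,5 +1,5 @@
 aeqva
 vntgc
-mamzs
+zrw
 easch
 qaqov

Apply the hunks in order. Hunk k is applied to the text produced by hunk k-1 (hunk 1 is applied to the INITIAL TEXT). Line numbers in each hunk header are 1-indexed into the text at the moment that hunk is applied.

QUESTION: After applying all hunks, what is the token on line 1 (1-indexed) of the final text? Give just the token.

Answer: aeqva

Derivation:
Hunk 1: at line 1 remove [nbrt,ixsex] add [eok,qyksy] -> 7 lines: aeqva vntgc eok qyksy eib easch qaqov
Hunk 2: at line 3 remove [qyksy,eib] add [seqse,gfi] -> 7 lines: aeqva vntgc eok seqse gfi easch qaqov
Hunk 3: at line 2 remove [eok,seqse,gfi] add [mamzs] -> 5 lines: aeqva vntgc mamzs easch qaqov
Hunk 4: at line 1 remove [mamzs] add [zrw] -> 5 lines: aeqva vntgc zrw easch qaqov
Final line 1: aeqva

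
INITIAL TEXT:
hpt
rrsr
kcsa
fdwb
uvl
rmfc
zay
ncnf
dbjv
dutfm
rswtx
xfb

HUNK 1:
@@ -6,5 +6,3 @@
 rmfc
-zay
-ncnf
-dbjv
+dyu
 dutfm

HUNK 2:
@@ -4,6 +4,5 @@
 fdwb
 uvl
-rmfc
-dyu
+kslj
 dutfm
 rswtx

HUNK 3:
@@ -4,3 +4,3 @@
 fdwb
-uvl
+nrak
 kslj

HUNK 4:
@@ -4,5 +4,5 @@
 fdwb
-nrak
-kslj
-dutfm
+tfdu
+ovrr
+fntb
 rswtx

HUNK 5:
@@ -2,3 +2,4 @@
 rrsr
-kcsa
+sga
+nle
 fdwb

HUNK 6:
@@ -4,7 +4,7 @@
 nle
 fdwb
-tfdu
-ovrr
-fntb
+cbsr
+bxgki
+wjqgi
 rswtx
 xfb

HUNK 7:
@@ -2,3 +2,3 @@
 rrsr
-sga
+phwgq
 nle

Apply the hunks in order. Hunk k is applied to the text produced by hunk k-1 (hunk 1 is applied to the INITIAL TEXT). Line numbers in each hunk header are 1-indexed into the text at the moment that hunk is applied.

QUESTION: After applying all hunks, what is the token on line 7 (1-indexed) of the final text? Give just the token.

Hunk 1: at line 6 remove [zay,ncnf,dbjv] add [dyu] -> 10 lines: hpt rrsr kcsa fdwb uvl rmfc dyu dutfm rswtx xfb
Hunk 2: at line 4 remove [rmfc,dyu] add [kslj] -> 9 lines: hpt rrsr kcsa fdwb uvl kslj dutfm rswtx xfb
Hunk 3: at line 4 remove [uvl] add [nrak] -> 9 lines: hpt rrsr kcsa fdwb nrak kslj dutfm rswtx xfb
Hunk 4: at line 4 remove [nrak,kslj,dutfm] add [tfdu,ovrr,fntb] -> 9 lines: hpt rrsr kcsa fdwb tfdu ovrr fntb rswtx xfb
Hunk 5: at line 2 remove [kcsa] add [sga,nle] -> 10 lines: hpt rrsr sga nle fdwb tfdu ovrr fntb rswtx xfb
Hunk 6: at line 4 remove [tfdu,ovrr,fntb] add [cbsr,bxgki,wjqgi] -> 10 lines: hpt rrsr sga nle fdwb cbsr bxgki wjqgi rswtx xfb
Hunk 7: at line 2 remove [sga] add [phwgq] -> 10 lines: hpt rrsr phwgq nle fdwb cbsr bxgki wjqgi rswtx xfb
Final line 7: bxgki

Answer: bxgki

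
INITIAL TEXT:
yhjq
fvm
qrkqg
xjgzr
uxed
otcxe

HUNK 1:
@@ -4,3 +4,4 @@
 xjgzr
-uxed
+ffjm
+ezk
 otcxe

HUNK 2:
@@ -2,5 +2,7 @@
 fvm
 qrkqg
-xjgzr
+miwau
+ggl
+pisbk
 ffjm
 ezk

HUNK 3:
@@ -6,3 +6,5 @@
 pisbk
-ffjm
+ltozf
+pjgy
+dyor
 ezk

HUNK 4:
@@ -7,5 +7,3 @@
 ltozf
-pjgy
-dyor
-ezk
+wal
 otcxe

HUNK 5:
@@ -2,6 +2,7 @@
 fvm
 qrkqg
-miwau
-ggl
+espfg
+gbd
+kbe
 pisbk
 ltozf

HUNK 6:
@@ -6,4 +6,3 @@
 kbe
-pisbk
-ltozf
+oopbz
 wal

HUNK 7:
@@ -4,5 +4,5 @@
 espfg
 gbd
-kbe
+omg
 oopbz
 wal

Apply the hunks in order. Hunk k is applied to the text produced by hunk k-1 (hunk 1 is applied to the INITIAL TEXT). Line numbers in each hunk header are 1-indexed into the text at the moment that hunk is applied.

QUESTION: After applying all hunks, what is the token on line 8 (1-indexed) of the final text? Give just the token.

Answer: wal

Derivation:
Hunk 1: at line 4 remove [uxed] add [ffjm,ezk] -> 7 lines: yhjq fvm qrkqg xjgzr ffjm ezk otcxe
Hunk 2: at line 2 remove [xjgzr] add [miwau,ggl,pisbk] -> 9 lines: yhjq fvm qrkqg miwau ggl pisbk ffjm ezk otcxe
Hunk 3: at line 6 remove [ffjm] add [ltozf,pjgy,dyor] -> 11 lines: yhjq fvm qrkqg miwau ggl pisbk ltozf pjgy dyor ezk otcxe
Hunk 4: at line 7 remove [pjgy,dyor,ezk] add [wal] -> 9 lines: yhjq fvm qrkqg miwau ggl pisbk ltozf wal otcxe
Hunk 5: at line 2 remove [miwau,ggl] add [espfg,gbd,kbe] -> 10 lines: yhjq fvm qrkqg espfg gbd kbe pisbk ltozf wal otcxe
Hunk 6: at line 6 remove [pisbk,ltozf] add [oopbz] -> 9 lines: yhjq fvm qrkqg espfg gbd kbe oopbz wal otcxe
Hunk 7: at line 4 remove [kbe] add [omg] -> 9 lines: yhjq fvm qrkqg espfg gbd omg oopbz wal otcxe
Final line 8: wal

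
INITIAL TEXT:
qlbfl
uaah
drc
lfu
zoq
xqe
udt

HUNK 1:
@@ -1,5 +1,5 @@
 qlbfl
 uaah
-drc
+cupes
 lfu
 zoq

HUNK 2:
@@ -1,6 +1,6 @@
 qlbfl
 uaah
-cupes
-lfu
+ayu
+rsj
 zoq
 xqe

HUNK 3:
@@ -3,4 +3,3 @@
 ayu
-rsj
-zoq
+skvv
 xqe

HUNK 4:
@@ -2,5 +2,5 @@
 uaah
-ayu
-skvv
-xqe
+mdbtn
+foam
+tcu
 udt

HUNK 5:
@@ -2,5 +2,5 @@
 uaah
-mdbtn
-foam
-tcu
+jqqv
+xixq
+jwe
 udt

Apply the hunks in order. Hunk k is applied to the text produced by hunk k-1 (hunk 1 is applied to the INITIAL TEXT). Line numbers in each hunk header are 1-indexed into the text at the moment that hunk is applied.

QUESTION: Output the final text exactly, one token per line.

Answer: qlbfl
uaah
jqqv
xixq
jwe
udt

Derivation:
Hunk 1: at line 1 remove [drc] add [cupes] -> 7 lines: qlbfl uaah cupes lfu zoq xqe udt
Hunk 2: at line 1 remove [cupes,lfu] add [ayu,rsj] -> 7 lines: qlbfl uaah ayu rsj zoq xqe udt
Hunk 3: at line 3 remove [rsj,zoq] add [skvv] -> 6 lines: qlbfl uaah ayu skvv xqe udt
Hunk 4: at line 2 remove [ayu,skvv,xqe] add [mdbtn,foam,tcu] -> 6 lines: qlbfl uaah mdbtn foam tcu udt
Hunk 5: at line 2 remove [mdbtn,foam,tcu] add [jqqv,xixq,jwe] -> 6 lines: qlbfl uaah jqqv xixq jwe udt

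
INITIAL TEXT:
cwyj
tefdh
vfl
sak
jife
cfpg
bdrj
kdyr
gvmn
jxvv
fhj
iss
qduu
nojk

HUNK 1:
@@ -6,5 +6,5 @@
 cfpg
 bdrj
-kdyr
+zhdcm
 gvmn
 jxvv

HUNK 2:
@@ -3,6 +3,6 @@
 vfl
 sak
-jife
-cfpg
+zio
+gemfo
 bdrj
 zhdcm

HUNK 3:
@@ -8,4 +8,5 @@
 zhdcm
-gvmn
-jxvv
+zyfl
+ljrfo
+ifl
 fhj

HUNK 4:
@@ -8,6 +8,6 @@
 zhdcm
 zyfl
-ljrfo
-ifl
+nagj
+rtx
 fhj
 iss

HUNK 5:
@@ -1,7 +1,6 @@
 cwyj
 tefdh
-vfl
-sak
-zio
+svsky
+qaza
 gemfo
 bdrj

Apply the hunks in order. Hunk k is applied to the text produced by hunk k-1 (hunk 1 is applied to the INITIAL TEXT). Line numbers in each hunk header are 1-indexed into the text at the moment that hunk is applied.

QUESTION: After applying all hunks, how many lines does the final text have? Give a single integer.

Answer: 14

Derivation:
Hunk 1: at line 6 remove [kdyr] add [zhdcm] -> 14 lines: cwyj tefdh vfl sak jife cfpg bdrj zhdcm gvmn jxvv fhj iss qduu nojk
Hunk 2: at line 3 remove [jife,cfpg] add [zio,gemfo] -> 14 lines: cwyj tefdh vfl sak zio gemfo bdrj zhdcm gvmn jxvv fhj iss qduu nojk
Hunk 3: at line 8 remove [gvmn,jxvv] add [zyfl,ljrfo,ifl] -> 15 lines: cwyj tefdh vfl sak zio gemfo bdrj zhdcm zyfl ljrfo ifl fhj iss qduu nojk
Hunk 4: at line 8 remove [ljrfo,ifl] add [nagj,rtx] -> 15 lines: cwyj tefdh vfl sak zio gemfo bdrj zhdcm zyfl nagj rtx fhj iss qduu nojk
Hunk 5: at line 1 remove [vfl,sak,zio] add [svsky,qaza] -> 14 lines: cwyj tefdh svsky qaza gemfo bdrj zhdcm zyfl nagj rtx fhj iss qduu nojk
Final line count: 14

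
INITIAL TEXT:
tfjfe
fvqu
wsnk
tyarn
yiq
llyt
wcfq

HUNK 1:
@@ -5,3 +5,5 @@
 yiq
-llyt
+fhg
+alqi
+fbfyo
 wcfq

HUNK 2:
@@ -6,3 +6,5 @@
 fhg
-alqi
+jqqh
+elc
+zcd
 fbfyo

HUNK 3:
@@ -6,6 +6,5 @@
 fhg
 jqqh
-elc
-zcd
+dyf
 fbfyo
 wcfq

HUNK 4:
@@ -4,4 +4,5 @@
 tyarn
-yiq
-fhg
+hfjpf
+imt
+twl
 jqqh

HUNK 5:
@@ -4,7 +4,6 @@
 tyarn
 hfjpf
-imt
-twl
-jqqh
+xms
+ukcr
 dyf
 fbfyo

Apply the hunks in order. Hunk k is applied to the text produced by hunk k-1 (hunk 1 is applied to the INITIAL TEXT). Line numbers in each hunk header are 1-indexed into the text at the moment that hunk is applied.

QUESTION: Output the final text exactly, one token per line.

Answer: tfjfe
fvqu
wsnk
tyarn
hfjpf
xms
ukcr
dyf
fbfyo
wcfq

Derivation:
Hunk 1: at line 5 remove [llyt] add [fhg,alqi,fbfyo] -> 9 lines: tfjfe fvqu wsnk tyarn yiq fhg alqi fbfyo wcfq
Hunk 2: at line 6 remove [alqi] add [jqqh,elc,zcd] -> 11 lines: tfjfe fvqu wsnk tyarn yiq fhg jqqh elc zcd fbfyo wcfq
Hunk 3: at line 6 remove [elc,zcd] add [dyf] -> 10 lines: tfjfe fvqu wsnk tyarn yiq fhg jqqh dyf fbfyo wcfq
Hunk 4: at line 4 remove [yiq,fhg] add [hfjpf,imt,twl] -> 11 lines: tfjfe fvqu wsnk tyarn hfjpf imt twl jqqh dyf fbfyo wcfq
Hunk 5: at line 4 remove [imt,twl,jqqh] add [xms,ukcr] -> 10 lines: tfjfe fvqu wsnk tyarn hfjpf xms ukcr dyf fbfyo wcfq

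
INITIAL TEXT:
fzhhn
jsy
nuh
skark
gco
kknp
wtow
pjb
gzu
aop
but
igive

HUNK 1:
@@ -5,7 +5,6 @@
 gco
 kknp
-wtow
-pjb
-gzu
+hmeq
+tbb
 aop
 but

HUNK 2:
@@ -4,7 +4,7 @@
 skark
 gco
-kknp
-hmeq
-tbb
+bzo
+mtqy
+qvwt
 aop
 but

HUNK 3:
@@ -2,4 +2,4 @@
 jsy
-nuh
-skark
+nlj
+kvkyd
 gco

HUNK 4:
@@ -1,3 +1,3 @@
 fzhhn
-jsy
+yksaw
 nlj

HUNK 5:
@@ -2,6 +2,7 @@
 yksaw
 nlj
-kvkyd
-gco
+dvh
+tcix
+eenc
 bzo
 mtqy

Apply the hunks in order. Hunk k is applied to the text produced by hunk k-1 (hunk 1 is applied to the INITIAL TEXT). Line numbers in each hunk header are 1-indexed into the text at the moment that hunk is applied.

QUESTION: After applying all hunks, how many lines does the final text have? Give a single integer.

Answer: 12

Derivation:
Hunk 1: at line 5 remove [wtow,pjb,gzu] add [hmeq,tbb] -> 11 lines: fzhhn jsy nuh skark gco kknp hmeq tbb aop but igive
Hunk 2: at line 4 remove [kknp,hmeq,tbb] add [bzo,mtqy,qvwt] -> 11 lines: fzhhn jsy nuh skark gco bzo mtqy qvwt aop but igive
Hunk 3: at line 2 remove [nuh,skark] add [nlj,kvkyd] -> 11 lines: fzhhn jsy nlj kvkyd gco bzo mtqy qvwt aop but igive
Hunk 4: at line 1 remove [jsy] add [yksaw] -> 11 lines: fzhhn yksaw nlj kvkyd gco bzo mtqy qvwt aop but igive
Hunk 5: at line 2 remove [kvkyd,gco] add [dvh,tcix,eenc] -> 12 lines: fzhhn yksaw nlj dvh tcix eenc bzo mtqy qvwt aop but igive
Final line count: 12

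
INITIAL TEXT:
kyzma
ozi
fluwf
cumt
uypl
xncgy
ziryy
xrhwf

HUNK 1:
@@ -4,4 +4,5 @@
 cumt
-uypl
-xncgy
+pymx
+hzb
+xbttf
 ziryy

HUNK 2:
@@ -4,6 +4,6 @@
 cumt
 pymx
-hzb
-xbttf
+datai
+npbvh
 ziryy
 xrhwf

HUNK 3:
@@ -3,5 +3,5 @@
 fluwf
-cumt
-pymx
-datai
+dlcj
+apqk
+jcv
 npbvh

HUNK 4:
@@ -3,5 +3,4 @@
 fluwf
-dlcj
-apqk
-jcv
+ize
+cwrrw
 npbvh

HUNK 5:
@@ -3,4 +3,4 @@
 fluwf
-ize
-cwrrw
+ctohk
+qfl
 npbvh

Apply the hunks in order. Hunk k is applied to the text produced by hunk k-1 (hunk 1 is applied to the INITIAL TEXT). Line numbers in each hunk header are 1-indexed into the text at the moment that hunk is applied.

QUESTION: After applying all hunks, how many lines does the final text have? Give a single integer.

Answer: 8

Derivation:
Hunk 1: at line 4 remove [uypl,xncgy] add [pymx,hzb,xbttf] -> 9 lines: kyzma ozi fluwf cumt pymx hzb xbttf ziryy xrhwf
Hunk 2: at line 4 remove [hzb,xbttf] add [datai,npbvh] -> 9 lines: kyzma ozi fluwf cumt pymx datai npbvh ziryy xrhwf
Hunk 3: at line 3 remove [cumt,pymx,datai] add [dlcj,apqk,jcv] -> 9 lines: kyzma ozi fluwf dlcj apqk jcv npbvh ziryy xrhwf
Hunk 4: at line 3 remove [dlcj,apqk,jcv] add [ize,cwrrw] -> 8 lines: kyzma ozi fluwf ize cwrrw npbvh ziryy xrhwf
Hunk 5: at line 3 remove [ize,cwrrw] add [ctohk,qfl] -> 8 lines: kyzma ozi fluwf ctohk qfl npbvh ziryy xrhwf
Final line count: 8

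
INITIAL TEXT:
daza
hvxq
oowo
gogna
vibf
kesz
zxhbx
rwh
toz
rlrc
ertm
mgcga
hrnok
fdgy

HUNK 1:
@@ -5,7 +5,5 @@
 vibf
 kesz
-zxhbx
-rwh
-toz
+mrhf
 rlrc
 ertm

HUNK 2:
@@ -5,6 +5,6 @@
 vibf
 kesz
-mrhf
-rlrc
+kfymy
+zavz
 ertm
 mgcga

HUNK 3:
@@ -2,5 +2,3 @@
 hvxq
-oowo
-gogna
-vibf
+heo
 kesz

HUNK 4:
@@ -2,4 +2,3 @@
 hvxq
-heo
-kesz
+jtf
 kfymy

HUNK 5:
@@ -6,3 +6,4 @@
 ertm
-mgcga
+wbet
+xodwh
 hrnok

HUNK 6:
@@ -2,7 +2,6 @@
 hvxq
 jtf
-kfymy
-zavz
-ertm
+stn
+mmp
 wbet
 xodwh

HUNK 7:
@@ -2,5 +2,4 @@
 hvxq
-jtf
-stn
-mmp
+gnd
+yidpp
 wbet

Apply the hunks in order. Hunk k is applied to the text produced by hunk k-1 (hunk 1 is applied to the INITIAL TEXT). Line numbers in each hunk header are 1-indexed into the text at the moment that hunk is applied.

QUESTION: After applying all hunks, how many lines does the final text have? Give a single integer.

Answer: 8

Derivation:
Hunk 1: at line 5 remove [zxhbx,rwh,toz] add [mrhf] -> 12 lines: daza hvxq oowo gogna vibf kesz mrhf rlrc ertm mgcga hrnok fdgy
Hunk 2: at line 5 remove [mrhf,rlrc] add [kfymy,zavz] -> 12 lines: daza hvxq oowo gogna vibf kesz kfymy zavz ertm mgcga hrnok fdgy
Hunk 3: at line 2 remove [oowo,gogna,vibf] add [heo] -> 10 lines: daza hvxq heo kesz kfymy zavz ertm mgcga hrnok fdgy
Hunk 4: at line 2 remove [heo,kesz] add [jtf] -> 9 lines: daza hvxq jtf kfymy zavz ertm mgcga hrnok fdgy
Hunk 5: at line 6 remove [mgcga] add [wbet,xodwh] -> 10 lines: daza hvxq jtf kfymy zavz ertm wbet xodwh hrnok fdgy
Hunk 6: at line 2 remove [kfymy,zavz,ertm] add [stn,mmp] -> 9 lines: daza hvxq jtf stn mmp wbet xodwh hrnok fdgy
Hunk 7: at line 2 remove [jtf,stn,mmp] add [gnd,yidpp] -> 8 lines: daza hvxq gnd yidpp wbet xodwh hrnok fdgy
Final line count: 8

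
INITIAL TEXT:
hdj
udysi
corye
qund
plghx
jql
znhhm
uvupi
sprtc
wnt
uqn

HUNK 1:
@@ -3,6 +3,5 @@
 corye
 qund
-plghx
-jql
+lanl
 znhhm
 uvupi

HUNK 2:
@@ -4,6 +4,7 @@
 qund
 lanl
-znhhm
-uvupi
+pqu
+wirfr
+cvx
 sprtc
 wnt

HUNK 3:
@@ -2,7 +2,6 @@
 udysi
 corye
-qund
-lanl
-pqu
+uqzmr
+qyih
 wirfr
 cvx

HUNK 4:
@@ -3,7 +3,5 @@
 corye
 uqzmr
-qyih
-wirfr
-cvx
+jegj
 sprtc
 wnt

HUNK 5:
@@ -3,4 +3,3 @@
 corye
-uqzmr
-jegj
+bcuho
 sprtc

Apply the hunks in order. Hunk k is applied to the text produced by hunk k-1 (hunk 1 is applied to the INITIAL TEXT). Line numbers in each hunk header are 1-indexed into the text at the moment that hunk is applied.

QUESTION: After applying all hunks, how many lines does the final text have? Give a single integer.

Hunk 1: at line 3 remove [plghx,jql] add [lanl] -> 10 lines: hdj udysi corye qund lanl znhhm uvupi sprtc wnt uqn
Hunk 2: at line 4 remove [znhhm,uvupi] add [pqu,wirfr,cvx] -> 11 lines: hdj udysi corye qund lanl pqu wirfr cvx sprtc wnt uqn
Hunk 3: at line 2 remove [qund,lanl,pqu] add [uqzmr,qyih] -> 10 lines: hdj udysi corye uqzmr qyih wirfr cvx sprtc wnt uqn
Hunk 4: at line 3 remove [qyih,wirfr,cvx] add [jegj] -> 8 lines: hdj udysi corye uqzmr jegj sprtc wnt uqn
Hunk 5: at line 3 remove [uqzmr,jegj] add [bcuho] -> 7 lines: hdj udysi corye bcuho sprtc wnt uqn
Final line count: 7

Answer: 7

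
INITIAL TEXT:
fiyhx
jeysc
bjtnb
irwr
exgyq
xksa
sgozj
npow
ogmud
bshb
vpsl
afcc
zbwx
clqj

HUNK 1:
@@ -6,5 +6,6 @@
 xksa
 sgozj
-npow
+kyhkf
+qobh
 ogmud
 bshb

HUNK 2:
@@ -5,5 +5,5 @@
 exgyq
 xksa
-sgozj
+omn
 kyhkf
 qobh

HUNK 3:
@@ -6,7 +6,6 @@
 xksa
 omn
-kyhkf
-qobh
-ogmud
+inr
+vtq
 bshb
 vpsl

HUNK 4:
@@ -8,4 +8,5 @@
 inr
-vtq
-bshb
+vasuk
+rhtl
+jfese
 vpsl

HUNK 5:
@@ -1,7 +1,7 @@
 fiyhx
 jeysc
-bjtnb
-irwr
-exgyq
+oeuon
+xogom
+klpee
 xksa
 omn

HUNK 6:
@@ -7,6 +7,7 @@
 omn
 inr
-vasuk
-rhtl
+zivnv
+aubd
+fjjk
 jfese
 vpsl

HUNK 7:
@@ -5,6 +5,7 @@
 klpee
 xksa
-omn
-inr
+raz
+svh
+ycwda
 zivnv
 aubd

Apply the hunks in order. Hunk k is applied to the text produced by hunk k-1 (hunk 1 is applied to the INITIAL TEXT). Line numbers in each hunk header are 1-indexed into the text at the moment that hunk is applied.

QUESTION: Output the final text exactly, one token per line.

Hunk 1: at line 6 remove [npow] add [kyhkf,qobh] -> 15 lines: fiyhx jeysc bjtnb irwr exgyq xksa sgozj kyhkf qobh ogmud bshb vpsl afcc zbwx clqj
Hunk 2: at line 5 remove [sgozj] add [omn] -> 15 lines: fiyhx jeysc bjtnb irwr exgyq xksa omn kyhkf qobh ogmud bshb vpsl afcc zbwx clqj
Hunk 3: at line 6 remove [kyhkf,qobh,ogmud] add [inr,vtq] -> 14 lines: fiyhx jeysc bjtnb irwr exgyq xksa omn inr vtq bshb vpsl afcc zbwx clqj
Hunk 4: at line 8 remove [vtq,bshb] add [vasuk,rhtl,jfese] -> 15 lines: fiyhx jeysc bjtnb irwr exgyq xksa omn inr vasuk rhtl jfese vpsl afcc zbwx clqj
Hunk 5: at line 1 remove [bjtnb,irwr,exgyq] add [oeuon,xogom,klpee] -> 15 lines: fiyhx jeysc oeuon xogom klpee xksa omn inr vasuk rhtl jfese vpsl afcc zbwx clqj
Hunk 6: at line 7 remove [vasuk,rhtl] add [zivnv,aubd,fjjk] -> 16 lines: fiyhx jeysc oeuon xogom klpee xksa omn inr zivnv aubd fjjk jfese vpsl afcc zbwx clqj
Hunk 7: at line 5 remove [omn,inr] add [raz,svh,ycwda] -> 17 lines: fiyhx jeysc oeuon xogom klpee xksa raz svh ycwda zivnv aubd fjjk jfese vpsl afcc zbwx clqj

Answer: fiyhx
jeysc
oeuon
xogom
klpee
xksa
raz
svh
ycwda
zivnv
aubd
fjjk
jfese
vpsl
afcc
zbwx
clqj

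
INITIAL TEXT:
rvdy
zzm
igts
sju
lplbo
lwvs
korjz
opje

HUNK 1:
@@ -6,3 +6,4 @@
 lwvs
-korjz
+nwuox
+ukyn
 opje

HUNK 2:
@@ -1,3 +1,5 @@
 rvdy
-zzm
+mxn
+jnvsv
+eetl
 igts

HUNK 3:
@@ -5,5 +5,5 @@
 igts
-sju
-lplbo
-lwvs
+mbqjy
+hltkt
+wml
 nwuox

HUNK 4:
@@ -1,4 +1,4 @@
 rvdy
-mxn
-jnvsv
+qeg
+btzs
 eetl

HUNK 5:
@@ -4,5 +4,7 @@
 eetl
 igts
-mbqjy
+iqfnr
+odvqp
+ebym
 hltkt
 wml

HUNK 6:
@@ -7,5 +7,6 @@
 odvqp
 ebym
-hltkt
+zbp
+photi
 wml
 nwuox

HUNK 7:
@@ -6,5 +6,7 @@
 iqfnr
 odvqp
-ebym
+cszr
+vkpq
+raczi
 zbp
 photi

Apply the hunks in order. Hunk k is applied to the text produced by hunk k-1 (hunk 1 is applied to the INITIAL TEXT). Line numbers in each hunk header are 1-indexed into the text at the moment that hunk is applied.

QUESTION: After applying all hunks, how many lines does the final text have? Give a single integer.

Hunk 1: at line 6 remove [korjz] add [nwuox,ukyn] -> 9 lines: rvdy zzm igts sju lplbo lwvs nwuox ukyn opje
Hunk 2: at line 1 remove [zzm] add [mxn,jnvsv,eetl] -> 11 lines: rvdy mxn jnvsv eetl igts sju lplbo lwvs nwuox ukyn opje
Hunk 3: at line 5 remove [sju,lplbo,lwvs] add [mbqjy,hltkt,wml] -> 11 lines: rvdy mxn jnvsv eetl igts mbqjy hltkt wml nwuox ukyn opje
Hunk 4: at line 1 remove [mxn,jnvsv] add [qeg,btzs] -> 11 lines: rvdy qeg btzs eetl igts mbqjy hltkt wml nwuox ukyn opje
Hunk 5: at line 4 remove [mbqjy] add [iqfnr,odvqp,ebym] -> 13 lines: rvdy qeg btzs eetl igts iqfnr odvqp ebym hltkt wml nwuox ukyn opje
Hunk 6: at line 7 remove [hltkt] add [zbp,photi] -> 14 lines: rvdy qeg btzs eetl igts iqfnr odvqp ebym zbp photi wml nwuox ukyn opje
Hunk 7: at line 6 remove [ebym] add [cszr,vkpq,raczi] -> 16 lines: rvdy qeg btzs eetl igts iqfnr odvqp cszr vkpq raczi zbp photi wml nwuox ukyn opje
Final line count: 16

Answer: 16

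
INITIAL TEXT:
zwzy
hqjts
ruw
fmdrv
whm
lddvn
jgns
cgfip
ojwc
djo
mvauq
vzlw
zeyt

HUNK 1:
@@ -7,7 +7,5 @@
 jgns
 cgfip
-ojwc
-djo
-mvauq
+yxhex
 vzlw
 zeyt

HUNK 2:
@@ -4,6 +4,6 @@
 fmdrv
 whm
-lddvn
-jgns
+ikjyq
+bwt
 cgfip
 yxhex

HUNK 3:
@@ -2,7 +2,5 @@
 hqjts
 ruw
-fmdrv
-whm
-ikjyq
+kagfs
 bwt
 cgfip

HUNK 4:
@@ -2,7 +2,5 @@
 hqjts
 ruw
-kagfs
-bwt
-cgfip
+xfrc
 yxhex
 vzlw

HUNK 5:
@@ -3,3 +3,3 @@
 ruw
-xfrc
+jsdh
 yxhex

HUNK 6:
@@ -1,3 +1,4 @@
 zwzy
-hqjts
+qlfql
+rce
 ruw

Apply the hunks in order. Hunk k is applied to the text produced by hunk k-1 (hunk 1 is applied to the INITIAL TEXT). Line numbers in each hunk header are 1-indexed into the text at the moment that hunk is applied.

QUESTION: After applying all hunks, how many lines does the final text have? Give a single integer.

Hunk 1: at line 7 remove [ojwc,djo,mvauq] add [yxhex] -> 11 lines: zwzy hqjts ruw fmdrv whm lddvn jgns cgfip yxhex vzlw zeyt
Hunk 2: at line 4 remove [lddvn,jgns] add [ikjyq,bwt] -> 11 lines: zwzy hqjts ruw fmdrv whm ikjyq bwt cgfip yxhex vzlw zeyt
Hunk 3: at line 2 remove [fmdrv,whm,ikjyq] add [kagfs] -> 9 lines: zwzy hqjts ruw kagfs bwt cgfip yxhex vzlw zeyt
Hunk 4: at line 2 remove [kagfs,bwt,cgfip] add [xfrc] -> 7 lines: zwzy hqjts ruw xfrc yxhex vzlw zeyt
Hunk 5: at line 3 remove [xfrc] add [jsdh] -> 7 lines: zwzy hqjts ruw jsdh yxhex vzlw zeyt
Hunk 6: at line 1 remove [hqjts] add [qlfql,rce] -> 8 lines: zwzy qlfql rce ruw jsdh yxhex vzlw zeyt
Final line count: 8

Answer: 8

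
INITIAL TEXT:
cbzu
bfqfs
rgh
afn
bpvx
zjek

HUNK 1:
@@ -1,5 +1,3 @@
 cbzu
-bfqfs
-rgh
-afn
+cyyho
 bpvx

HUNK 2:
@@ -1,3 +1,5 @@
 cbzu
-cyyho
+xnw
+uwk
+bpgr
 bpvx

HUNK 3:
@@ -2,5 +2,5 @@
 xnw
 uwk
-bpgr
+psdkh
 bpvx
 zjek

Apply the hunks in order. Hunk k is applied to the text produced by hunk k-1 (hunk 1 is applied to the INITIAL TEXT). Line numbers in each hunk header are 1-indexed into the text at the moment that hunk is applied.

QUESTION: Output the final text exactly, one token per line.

Hunk 1: at line 1 remove [bfqfs,rgh,afn] add [cyyho] -> 4 lines: cbzu cyyho bpvx zjek
Hunk 2: at line 1 remove [cyyho] add [xnw,uwk,bpgr] -> 6 lines: cbzu xnw uwk bpgr bpvx zjek
Hunk 3: at line 2 remove [bpgr] add [psdkh] -> 6 lines: cbzu xnw uwk psdkh bpvx zjek

Answer: cbzu
xnw
uwk
psdkh
bpvx
zjek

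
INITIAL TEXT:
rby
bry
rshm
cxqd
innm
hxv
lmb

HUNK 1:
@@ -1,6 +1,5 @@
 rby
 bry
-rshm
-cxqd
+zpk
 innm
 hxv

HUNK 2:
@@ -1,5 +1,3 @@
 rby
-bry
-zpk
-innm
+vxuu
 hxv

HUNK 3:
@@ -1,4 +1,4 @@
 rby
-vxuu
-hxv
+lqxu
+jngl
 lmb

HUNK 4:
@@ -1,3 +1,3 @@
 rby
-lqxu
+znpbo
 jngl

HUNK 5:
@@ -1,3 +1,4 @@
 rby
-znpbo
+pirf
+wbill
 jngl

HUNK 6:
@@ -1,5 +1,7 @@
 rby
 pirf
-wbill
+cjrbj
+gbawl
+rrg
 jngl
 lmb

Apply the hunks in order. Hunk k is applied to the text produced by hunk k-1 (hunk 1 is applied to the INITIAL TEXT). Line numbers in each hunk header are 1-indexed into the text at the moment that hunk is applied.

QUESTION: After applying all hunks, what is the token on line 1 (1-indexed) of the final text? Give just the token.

Answer: rby

Derivation:
Hunk 1: at line 1 remove [rshm,cxqd] add [zpk] -> 6 lines: rby bry zpk innm hxv lmb
Hunk 2: at line 1 remove [bry,zpk,innm] add [vxuu] -> 4 lines: rby vxuu hxv lmb
Hunk 3: at line 1 remove [vxuu,hxv] add [lqxu,jngl] -> 4 lines: rby lqxu jngl lmb
Hunk 4: at line 1 remove [lqxu] add [znpbo] -> 4 lines: rby znpbo jngl lmb
Hunk 5: at line 1 remove [znpbo] add [pirf,wbill] -> 5 lines: rby pirf wbill jngl lmb
Hunk 6: at line 1 remove [wbill] add [cjrbj,gbawl,rrg] -> 7 lines: rby pirf cjrbj gbawl rrg jngl lmb
Final line 1: rby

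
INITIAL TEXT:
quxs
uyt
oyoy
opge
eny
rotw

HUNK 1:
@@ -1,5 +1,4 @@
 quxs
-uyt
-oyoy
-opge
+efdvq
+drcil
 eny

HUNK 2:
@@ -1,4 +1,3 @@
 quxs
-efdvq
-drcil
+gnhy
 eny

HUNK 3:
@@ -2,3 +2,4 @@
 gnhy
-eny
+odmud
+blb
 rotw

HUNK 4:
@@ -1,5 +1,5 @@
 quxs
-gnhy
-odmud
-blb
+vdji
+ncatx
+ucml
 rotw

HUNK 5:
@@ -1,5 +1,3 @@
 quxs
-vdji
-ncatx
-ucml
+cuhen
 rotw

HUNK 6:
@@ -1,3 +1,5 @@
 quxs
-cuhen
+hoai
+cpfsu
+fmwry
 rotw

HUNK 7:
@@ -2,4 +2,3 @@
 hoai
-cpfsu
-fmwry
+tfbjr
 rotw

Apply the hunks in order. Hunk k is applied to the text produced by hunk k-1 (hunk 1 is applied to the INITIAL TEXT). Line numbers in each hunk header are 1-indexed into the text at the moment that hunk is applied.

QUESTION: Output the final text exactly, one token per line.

Hunk 1: at line 1 remove [uyt,oyoy,opge] add [efdvq,drcil] -> 5 lines: quxs efdvq drcil eny rotw
Hunk 2: at line 1 remove [efdvq,drcil] add [gnhy] -> 4 lines: quxs gnhy eny rotw
Hunk 3: at line 2 remove [eny] add [odmud,blb] -> 5 lines: quxs gnhy odmud blb rotw
Hunk 4: at line 1 remove [gnhy,odmud,blb] add [vdji,ncatx,ucml] -> 5 lines: quxs vdji ncatx ucml rotw
Hunk 5: at line 1 remove [vdji,ncatx,ucml] add [cuhen] -> 3 lines: quxs cuhen rotw
Hunk 6: at line 1 remove [cuhen] add [hoai,cpfsu,fmwry] -> 5 lines: quxs hoai cpfsu fmwry rotw
Hunk 7: at line 2 remove [cpfsu,fmwry] add [tfbjr] -> 4 lines: quxs hoai tfbjr rotw

Answer: quxs
hoai
tfbjr
rotw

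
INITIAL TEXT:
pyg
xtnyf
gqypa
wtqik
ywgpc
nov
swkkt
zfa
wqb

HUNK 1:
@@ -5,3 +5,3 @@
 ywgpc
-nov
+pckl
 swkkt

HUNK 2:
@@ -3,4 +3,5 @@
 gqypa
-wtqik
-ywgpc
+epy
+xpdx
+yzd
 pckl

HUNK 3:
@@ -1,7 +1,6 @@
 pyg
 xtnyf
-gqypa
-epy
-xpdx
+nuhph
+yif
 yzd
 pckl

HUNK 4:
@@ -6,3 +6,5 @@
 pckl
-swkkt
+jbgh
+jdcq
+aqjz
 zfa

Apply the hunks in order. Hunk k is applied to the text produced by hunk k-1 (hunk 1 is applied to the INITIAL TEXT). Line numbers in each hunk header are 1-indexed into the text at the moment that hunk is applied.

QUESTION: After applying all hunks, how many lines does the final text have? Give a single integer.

Hunk 1: at line 5 remove [nov] add [pckl] -> 9 lines: pyg xtnyf gqypa wtqik ywgpc pckl swkkt zfa wqb
Hunk 2: at line 3 remove [wtqik,ywgpc] add [epy,xpdx,yzd] -> 10 lines: pyg xtnyf gqypa epy xpdx yzd pckl swkkt zfa wqb
Hunk 3: at line 1 remove [gqypa,epy,xpdx] add [nuhph,yif] -> 9 lines: pyg xtnyf nuhph yif yzd pckl swkkt zfa wqb
Hunk 4: at line 6 remove [swkkt] add [jbgh,jdcq,aqjz] -> 11 lines: pyg xtnyf nuhph yif yzd pckl jbgh jdcq aqjz zfa wqb
Final line count: 11

Answer: 11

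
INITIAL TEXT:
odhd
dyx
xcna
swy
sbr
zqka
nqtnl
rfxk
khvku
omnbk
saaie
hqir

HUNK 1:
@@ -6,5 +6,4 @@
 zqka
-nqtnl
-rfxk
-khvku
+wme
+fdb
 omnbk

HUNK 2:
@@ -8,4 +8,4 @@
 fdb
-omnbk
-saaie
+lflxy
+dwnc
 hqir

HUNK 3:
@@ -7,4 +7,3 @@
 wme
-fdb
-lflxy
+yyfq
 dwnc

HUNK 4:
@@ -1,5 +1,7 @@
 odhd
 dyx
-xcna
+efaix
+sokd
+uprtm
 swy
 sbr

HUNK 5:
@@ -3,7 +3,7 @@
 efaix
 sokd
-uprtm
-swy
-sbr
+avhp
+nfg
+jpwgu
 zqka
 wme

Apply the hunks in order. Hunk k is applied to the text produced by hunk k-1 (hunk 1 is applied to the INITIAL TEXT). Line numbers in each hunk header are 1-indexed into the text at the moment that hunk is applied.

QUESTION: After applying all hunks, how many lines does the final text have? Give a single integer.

Answer: 12

Derivation:
Hunk 1: at line 6 remove [nqtnl,rfxk,khvku] add [wme,fdb] -> 11 lines: odhd dyx xcna swy sbr zqka wme fdb omnbk saaie hqir
Hunk 2: at line 8 remove [omnbk,saaie] add [lflxy,dwnc] -> 11 lines: odhd dyx xcna swy sbr zqka wme fdb lflxy dwnc hqir
Hunk 3: at line 7 remove [fdb,lflxy] add [yyfq] -> 10 lines: odhd dyx xcna swy sbr zqka wme yyfq dwnc hqir
Hunk 4: at line 1 remove [xcna] add [efaix,sokd,uprtm] -> 12 lines: odhd dyx efaix sokd uprtm swy sbr zqka wme yyfq dwnc hqir
Hunk 5: at line 3 remove [uprtm,swy,sbr] add [avhp,nfg,jpwgu] -> 12 lines: odhd dyx efaix sokd avhp nfg jpwgu zqka wme yyfq dwnc hqir
Final line count: 12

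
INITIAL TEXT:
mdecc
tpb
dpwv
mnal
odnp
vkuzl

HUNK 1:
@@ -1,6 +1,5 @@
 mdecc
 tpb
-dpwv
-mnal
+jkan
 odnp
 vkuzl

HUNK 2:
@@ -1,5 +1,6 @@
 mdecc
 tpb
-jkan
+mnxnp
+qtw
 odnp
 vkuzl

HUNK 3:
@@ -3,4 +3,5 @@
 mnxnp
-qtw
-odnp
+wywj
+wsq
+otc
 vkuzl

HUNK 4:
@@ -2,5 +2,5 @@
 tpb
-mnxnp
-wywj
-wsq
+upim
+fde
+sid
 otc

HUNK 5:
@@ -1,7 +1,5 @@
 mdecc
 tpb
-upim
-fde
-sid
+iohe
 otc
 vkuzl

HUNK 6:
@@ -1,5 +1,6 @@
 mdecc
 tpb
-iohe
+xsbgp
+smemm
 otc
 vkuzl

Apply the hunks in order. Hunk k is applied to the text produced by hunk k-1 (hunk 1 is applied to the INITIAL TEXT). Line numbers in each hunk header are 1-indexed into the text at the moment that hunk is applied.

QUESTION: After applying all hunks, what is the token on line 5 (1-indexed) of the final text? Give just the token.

Hunk 1: at line 1 remove [dpwv,mnal] add [jkan] -> 5 lines: mdecc tpb jkan odnp vkuzl
Hunk 2: at line 1 remove [jkan] add [mnxnp,qtw] -> 6 lines: mdecc tpb mnxnp qtw odnp vkuzl
Hunk 3: at line 3 remove [qtw,odnp] add [wywj,wsq,otc] -> 7 lines: mdecc tpb mnxnp wywj wsq otc vkuzl
Hunk 4: at line 2 remove [mnxnp,wywj,wsq] add [upim,fde,sid] -> 7 lines: mdecc tpb upim fde sid otc vkuzl
Hunk 5: at line 1 remove [upim,fde,sid] add [iohe] -> 5 lines: mdecc tpb iohe otc vkuzl
Hunk 6: at line 1 remove [iohe] add [xsbgp,smemm] -> 6 lines: mdecc tpb xsbgp smemm otc vkuzl
Final line 5: otc

Answer: otc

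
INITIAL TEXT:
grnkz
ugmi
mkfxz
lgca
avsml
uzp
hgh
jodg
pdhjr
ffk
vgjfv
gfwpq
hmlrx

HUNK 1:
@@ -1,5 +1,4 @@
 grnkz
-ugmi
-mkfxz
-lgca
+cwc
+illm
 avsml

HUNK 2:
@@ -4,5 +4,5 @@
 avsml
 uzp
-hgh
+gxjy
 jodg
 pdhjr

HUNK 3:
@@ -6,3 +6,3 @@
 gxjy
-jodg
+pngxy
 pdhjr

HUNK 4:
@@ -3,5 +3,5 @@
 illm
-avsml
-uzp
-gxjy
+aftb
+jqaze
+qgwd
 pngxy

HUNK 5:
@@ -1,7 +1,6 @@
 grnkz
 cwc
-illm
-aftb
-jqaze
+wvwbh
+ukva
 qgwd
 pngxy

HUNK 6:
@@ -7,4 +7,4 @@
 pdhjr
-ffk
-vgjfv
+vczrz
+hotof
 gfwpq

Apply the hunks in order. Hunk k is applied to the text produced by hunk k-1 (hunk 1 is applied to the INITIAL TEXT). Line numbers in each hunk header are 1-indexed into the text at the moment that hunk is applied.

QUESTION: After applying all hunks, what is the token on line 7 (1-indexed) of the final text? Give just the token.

Answer: pdhjr

Derivation:
Hunk 1: at line 1 remove [ugmi,mkfxz,lgca] add [cwc,illm] -> 12 lines: grnkz cwc illm avsml uzp hgh jodg pdhjr ffk vgjfv gfwpq hmlrx
Hunk 2: at line 4 remove [hgh] add [gxjy] -> 12 lines: grnkz cwc illm avsml uzp gxjy jodg pdhjr ffk vgjfv gfwpq hmlrx
Hunk 3: at line 6 remove [jodg] add [pngxy] -> 12 lines: grnkz cwc illm avsml uzp gxjy pngxy pdhjr ffk vgjfv gfwpq hmlrx
Hunk 4: at line 3 remove [avsml,uzp,gxjy] add [aftb,jqaze,qgwd] -> 12 lines: grnkz cwc illm aftb jqaze qgwd pngxy pdhjr ffk vgjfv gfwpq hmlrx
Hunk 5: at line 1 remove [illm,aftb,jqaze] add [wvwbh,ukva] -> 11 lines: grnkz cwc wvwbh ukva qgwd pngxy pdhjr ffk vgjfv gfwpq hmlrx
Hunk 6: at line 7 remove [ffk,vgjfv] add [vczrz,hotof] -> 11 lines: grnkz cwc wvwbh ukva qgwd pngxy pdhjr vczrz hotof gfwpq hmlrx
Final line 7: pdhjr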